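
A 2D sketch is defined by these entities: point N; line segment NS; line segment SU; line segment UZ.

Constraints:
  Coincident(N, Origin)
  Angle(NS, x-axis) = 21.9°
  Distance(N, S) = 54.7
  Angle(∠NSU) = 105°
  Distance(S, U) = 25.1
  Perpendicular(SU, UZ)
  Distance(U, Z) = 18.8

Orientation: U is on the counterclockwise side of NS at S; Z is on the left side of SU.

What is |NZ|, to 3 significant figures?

52.0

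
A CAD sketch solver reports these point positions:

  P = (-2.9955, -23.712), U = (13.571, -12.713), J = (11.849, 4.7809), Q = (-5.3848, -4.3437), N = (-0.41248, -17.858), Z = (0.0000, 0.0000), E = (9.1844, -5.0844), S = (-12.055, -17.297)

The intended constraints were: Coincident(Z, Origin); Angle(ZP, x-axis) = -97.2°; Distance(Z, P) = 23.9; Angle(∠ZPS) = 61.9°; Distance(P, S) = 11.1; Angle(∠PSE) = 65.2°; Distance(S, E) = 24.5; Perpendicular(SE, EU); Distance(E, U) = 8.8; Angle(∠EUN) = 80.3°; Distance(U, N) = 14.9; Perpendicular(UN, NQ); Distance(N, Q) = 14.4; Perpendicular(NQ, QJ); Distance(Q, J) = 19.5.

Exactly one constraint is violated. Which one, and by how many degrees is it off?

Perpendicular(NQ, QJ) — off by 7.70°.

Z = (0.00, 0.00) ✓; ZP at -97.20° ✓; |ZP| = 23.90 ✓; ∠ZPS = 61.90° ✓; |PS| = 11.10 ✓; ∠PSE = 65.20° ✓; |SE| = 24.50 ✓; ∠(SE, EU) = 90.00° ✓; |EU| = 8.800 ✓; ∠EUN = 80.30° ✓; |UN| = 14.90 ✓; ∠(UN, NQ) = 90.00° ✓; |NQ| = 14.40 ✓; ∠(NQ, QJ) = 82.30° ✗; |QJ| = 19.50 ✓.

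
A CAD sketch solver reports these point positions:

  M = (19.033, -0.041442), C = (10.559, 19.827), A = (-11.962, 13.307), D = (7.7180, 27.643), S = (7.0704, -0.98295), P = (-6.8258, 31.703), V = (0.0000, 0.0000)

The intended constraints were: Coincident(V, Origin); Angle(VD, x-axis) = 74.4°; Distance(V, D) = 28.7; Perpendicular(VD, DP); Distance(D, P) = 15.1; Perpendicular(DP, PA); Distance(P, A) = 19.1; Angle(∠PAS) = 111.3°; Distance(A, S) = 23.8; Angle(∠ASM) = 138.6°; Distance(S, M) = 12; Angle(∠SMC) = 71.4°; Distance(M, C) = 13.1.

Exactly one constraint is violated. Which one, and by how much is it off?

Distance(M, C) = 13.1 — off by 8.50.

V = (0.00, 0.00) ✓; VD at 74.40° ✓; |VD| = 28.70 ✓; ∠(VD, DP) = 90.00° ✓; |DP| = 15.10 ✓; ∠(DP, PA) = 90.00° ✓; |PA| = 19.10 ✓; ∠PAS = 111.3° ✓; |AS| = 23.80 ✓; ∠ASM = 138.6° ✓; |SM| = 12.00 ✓; ∠SMC = 71.40° ✓; |MC| = 21.60 ✗.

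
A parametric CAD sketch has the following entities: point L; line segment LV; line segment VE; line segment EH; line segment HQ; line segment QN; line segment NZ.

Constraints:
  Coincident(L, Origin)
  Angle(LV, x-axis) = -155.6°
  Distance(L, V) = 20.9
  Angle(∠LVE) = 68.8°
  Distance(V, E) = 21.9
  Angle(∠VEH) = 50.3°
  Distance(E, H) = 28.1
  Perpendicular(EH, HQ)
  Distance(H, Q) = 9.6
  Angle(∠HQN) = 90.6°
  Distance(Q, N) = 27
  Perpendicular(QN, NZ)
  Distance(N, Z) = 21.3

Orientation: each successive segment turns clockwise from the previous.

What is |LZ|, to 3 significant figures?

25.3

L is at the origin; LV runs at -155.6° with length 20.9, so V = (-19.0, -8.63). ∠LVE = 68.8° gives VE at 93.2° from the x-axis; with |VE| = 21.9, E = (-20.3, 13.2). ∠VEH = 50.3° gives EH at -36.5° from the x-axis; with |EH| = 28.1, H = (2.33, -3.48). The perpendicularity gives HQ at right angles to EH, so HQ runs at -126°; with |HQ| = 9.6, Q = (-3.38, -11.2). ∠HQN = 90.6° gives QN at 144° from the x-axis; with |QN| = 27.0, N = (-25.2, 4.63). QN ⟂ NZ, so NZ runs at 54.1°; with |NZ| = 21.3, Z = (-12.8, 21.9). Then |LZ| = |Z − L| = 25.3.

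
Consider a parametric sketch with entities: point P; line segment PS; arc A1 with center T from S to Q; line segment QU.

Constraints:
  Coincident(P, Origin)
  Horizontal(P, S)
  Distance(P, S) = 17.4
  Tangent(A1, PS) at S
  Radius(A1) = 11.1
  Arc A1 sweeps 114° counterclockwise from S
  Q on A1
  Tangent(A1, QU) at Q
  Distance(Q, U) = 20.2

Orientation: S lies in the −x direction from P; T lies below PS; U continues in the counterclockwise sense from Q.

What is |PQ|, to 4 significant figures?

31.66

Since A1 is tangent to PS there, TS ⟂ PS, so T = S + (0, -11.1) = (-17.40, -11.10). On A1, S sits at bearing 90° from T; a 114° counterclockwise sweep puts Q at bearing 204°, so Q = T + 11.1·(cos 204°, sin 204°) = (-27.54, -15.61). Then |PQ| = |Q − P| = 31.66.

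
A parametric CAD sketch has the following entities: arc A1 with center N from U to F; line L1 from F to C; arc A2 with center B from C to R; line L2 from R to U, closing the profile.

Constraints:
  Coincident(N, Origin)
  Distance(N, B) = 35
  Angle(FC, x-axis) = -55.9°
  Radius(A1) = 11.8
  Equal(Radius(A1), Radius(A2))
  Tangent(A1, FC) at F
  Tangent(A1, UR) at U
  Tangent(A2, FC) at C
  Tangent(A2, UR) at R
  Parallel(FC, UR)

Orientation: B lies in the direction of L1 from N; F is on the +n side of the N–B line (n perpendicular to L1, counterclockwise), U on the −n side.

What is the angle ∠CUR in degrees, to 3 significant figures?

34.0°

The slot axis is L1's direction at -55.9°, so u = (cos -55.9°, sin -55.9°) = (0.561, -0.828) and n = (−sin -55.9°, cos -55.9°) = (0.828, 0.561). N is at the origin and B lies 35.0 along u from N, so B = 35.0·u = (19.6, -29.0). Tangency of A1 to both parallel lines with radius 11.8 puts F and U at N ± 11.8·n: F = (9.77, 6.62), U = (-9.77, -6.62). Equal radii place C and R the same way about B: C = B + 11.8·n = (29.4, -22.4), R = B − 11.8·n = (9.85, -35.6). Then cos ∠CUR = UC·UR / (|UC||UR|), giving 34.0°.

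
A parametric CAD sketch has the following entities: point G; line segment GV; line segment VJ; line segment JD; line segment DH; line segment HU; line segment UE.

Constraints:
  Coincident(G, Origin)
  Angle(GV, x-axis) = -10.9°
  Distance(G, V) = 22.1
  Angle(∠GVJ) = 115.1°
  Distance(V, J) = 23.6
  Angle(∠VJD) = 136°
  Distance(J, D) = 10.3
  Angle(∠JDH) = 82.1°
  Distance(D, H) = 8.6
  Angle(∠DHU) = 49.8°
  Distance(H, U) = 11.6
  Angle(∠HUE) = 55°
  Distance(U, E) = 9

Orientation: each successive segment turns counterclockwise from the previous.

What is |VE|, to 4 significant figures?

32.46

G is at the origin; GV runs at -10.9° with length 22.1, so V = (21.70, -4.179). ∠GVJ = 115.1° gives VJ at 54.00° from the x-axis; with |VJ| = 23.6, J = (35.57, 14.91). ∠VJD = 136.0° gives JD at 98.00° from the x-axis; with |JD| = 10.3, D = (34.14, 25.11). ∠JDH = 82.1° gives DH at -164.1° from the x-axis; with |DH| = 8.6, H = (25.87, 22.76). ∠DHU = 49.8° gives HU at -33.90° from the x-axis; with |HU| = 11.6, U = (35.50, 16.29). ∠HUE = 55.0° gives UE at 91.10° from the x-axis; with |UE| = 9.0, E = (35.32, 25.29). Then |VE| = |E − V| = 32.46.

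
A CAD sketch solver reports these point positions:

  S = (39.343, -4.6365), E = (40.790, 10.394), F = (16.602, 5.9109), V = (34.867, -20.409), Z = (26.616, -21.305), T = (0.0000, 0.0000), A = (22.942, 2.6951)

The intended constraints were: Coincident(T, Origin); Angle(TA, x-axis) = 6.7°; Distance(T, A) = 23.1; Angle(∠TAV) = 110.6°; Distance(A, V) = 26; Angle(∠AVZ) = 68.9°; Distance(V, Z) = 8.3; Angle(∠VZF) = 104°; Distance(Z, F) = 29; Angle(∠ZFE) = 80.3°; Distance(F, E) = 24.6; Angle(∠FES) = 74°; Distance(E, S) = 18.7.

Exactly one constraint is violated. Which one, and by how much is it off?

Distance(E, S) = 18.7 — off by 3.60.

T = (0.00, 0.00) ✓; TA at 6.700° ✓; |TA| = 23.10 ✓; ∠TAV = 110.6° ✓; |AV| = 26.00 ✓; ∠AVZ = 68.90° ✓; |VZ| = 8.300 ✓; ∠VZF = 104.0° ✓; |ZF| = 29.00 ✓; ∠ZFE = 80.30° ✓; |FE| = 24.60 ✓; ∠FES = 74.00° ✓; |ES| = 15.10 ✗.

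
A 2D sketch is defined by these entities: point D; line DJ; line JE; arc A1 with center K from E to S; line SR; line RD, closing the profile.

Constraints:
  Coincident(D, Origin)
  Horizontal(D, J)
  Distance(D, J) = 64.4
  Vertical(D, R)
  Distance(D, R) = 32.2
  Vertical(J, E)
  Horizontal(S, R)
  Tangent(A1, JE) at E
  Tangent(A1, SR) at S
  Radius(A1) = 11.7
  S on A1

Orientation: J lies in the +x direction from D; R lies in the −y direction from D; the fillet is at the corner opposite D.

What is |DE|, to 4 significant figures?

67.58

The virtual corner opposite D is at (64.40, -32.20). Tangency of A1 to JE means the radius KE is perpendicular to JE and since A1 is tangent to SR there, KS ⟂ SR, with radius 11.7, so the center K sits 11.7 in from both sides at K = (52.70, -20.50). That places the tangent points at E = (64.40, -20.50) on JE and S = (52.70, -32.20) on SR. Then |DE| = |E − D| = 67.58.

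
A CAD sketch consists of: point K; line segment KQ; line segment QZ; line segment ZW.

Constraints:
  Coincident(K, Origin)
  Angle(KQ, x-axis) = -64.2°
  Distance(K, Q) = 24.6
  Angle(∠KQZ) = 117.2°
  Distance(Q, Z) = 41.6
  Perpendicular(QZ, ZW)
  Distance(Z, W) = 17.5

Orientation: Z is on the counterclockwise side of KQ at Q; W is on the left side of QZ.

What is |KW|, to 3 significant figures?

53.0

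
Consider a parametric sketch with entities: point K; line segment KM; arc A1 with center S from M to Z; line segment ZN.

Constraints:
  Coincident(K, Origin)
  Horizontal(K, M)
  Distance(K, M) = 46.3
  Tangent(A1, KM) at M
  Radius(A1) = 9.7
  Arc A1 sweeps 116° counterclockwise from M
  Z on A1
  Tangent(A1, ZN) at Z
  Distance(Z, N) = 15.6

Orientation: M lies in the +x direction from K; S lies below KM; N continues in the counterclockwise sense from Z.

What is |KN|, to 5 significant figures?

52.494

K is at the origin; K and M share the same y with |KM| = 46.3 and M on the +x side, so M = (46.300, 0.0000). Tangency of A1 to KM means the radius SM is perpendicular to KM, so S = M + (0, -9.7) = (46.300, -9.7000). On A1, M sits at bearing 90° from S; a 116° counterclockwise sweep puts Z at bearing 206°, so Z = S + 9.7·(cos 206°, sin 206°) = (37.582, -13.952). A1 meets ZN tangentially, so SZ is at right angles to ZN, so ZN runs along (−sin 206°, cos 206°); with |ZN| = 15.6, N = (44.420, -27.973). Then |KN| = |N − K| = 52.494.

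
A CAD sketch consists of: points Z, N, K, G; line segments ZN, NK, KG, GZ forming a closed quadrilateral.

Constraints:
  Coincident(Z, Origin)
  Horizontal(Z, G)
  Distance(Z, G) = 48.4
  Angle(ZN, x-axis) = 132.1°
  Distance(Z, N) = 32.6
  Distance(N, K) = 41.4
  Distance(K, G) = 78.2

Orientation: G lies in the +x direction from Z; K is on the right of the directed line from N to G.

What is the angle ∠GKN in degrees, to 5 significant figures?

69.115°

Z is at the origin; ZG is horizontal with |ZG| = 48.4 and G in +x, so G = (48.4, 0). ZN runs at 132.1° with |ZN| = 32.6, so N = (-21.856, 24.188). K is determined by |NK| = 41.4 and |KG| = 78.2 together: it lies at the intersection of circle(N, 41.4) and circle(G, 78.2). With |NG| = 74.303, the foot of the radical line on NG is 7.5346 from N and the perpendicular offset is √(41.4² − 7.5346²) = 40.709. Taking the right-of-NG solution: K = (-27.984, -16.756).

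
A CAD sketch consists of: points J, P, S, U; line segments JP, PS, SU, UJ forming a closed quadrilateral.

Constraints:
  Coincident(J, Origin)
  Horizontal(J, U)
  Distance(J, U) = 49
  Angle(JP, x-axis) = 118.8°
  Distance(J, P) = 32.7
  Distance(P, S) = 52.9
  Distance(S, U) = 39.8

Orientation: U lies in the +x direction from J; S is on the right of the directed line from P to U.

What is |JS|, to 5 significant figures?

20.366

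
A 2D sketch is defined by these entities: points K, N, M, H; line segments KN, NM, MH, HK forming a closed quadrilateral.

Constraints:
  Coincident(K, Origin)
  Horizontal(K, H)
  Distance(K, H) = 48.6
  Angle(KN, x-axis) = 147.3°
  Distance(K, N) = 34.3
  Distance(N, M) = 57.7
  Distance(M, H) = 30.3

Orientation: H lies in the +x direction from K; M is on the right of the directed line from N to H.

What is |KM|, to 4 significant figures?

23.43

Checks: |NM| = 57.70 ✓; |MH| = 30.30 ✓.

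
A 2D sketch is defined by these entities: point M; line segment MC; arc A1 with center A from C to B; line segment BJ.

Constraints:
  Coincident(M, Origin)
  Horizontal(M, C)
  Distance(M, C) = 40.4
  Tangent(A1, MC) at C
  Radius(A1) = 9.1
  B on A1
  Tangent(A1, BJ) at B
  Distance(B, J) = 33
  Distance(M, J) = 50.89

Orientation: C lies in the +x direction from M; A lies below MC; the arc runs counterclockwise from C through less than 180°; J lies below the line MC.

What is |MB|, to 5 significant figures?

32.469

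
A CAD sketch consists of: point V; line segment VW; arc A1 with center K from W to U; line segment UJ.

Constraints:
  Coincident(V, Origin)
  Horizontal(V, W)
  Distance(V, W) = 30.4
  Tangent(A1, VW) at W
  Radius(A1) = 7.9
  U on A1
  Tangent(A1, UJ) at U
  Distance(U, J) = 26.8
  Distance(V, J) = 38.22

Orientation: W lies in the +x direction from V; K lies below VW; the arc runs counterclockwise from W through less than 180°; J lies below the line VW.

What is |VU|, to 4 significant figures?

23.57

Checks: |KU| = 7.900 ✓; ∠(KU, UJ) = 90.00° ✓; |UJ| = 26.80 ✓; |VJ| = 38.22 ✓.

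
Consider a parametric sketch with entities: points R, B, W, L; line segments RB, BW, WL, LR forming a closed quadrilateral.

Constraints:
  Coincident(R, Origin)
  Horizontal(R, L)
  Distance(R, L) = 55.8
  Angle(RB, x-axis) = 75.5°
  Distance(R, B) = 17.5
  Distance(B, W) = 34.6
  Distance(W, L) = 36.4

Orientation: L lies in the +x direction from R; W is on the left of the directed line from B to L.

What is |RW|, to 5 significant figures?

47.393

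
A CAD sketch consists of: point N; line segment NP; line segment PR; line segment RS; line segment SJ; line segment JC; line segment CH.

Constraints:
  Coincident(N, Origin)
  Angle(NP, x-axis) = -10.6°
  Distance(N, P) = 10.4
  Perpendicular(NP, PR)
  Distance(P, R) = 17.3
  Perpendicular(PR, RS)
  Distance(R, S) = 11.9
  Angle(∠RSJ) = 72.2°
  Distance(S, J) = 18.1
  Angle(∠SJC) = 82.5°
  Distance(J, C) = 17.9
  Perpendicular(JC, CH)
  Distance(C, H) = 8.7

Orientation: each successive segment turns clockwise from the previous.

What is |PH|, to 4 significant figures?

16.73

∠SJC = 82.5° gives JC at -35.90° from the x-axis; with |JC| = 17.9, C = (18.45, -11.30). JC is perpendicular to CH, so CH runs at -125.9°; with |CH| = 8.7, H = (13.35, -18.35). Then |PH| = |H − P| = 16.73.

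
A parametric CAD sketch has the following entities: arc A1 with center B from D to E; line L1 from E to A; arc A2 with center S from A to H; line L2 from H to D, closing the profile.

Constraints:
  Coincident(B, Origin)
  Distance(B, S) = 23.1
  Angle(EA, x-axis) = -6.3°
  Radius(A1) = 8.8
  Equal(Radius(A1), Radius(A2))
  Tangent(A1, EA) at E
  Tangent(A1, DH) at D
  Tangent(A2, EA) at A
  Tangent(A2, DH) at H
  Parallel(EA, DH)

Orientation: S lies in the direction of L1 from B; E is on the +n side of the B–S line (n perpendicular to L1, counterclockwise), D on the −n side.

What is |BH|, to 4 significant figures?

24.72

The slot axis is L1's direction at -6.3°, so u = (cos -6.3°, sin -6.3°) = (0.9940, -0.1097) and n = (−sin -6.3°, cos -6.3°) = (0.1097, 0.9940). B is at the origin and S lies 23.1 along u from B, so S = 23.1·u = (22.96, -2.535). Tangency of A1 to both parallel lines with radius 8.8 puts E and D at B ± 8.8·n: E = (0.9657, 8.747), D = (-0.9657, -8.747). Equal radii place A and H the same way about S: A = S + 8.8·n = (23.93, 6.212), H = S − 8.8·n = (21.99, -11.28). Then |BH| = |H − B| = 24.72.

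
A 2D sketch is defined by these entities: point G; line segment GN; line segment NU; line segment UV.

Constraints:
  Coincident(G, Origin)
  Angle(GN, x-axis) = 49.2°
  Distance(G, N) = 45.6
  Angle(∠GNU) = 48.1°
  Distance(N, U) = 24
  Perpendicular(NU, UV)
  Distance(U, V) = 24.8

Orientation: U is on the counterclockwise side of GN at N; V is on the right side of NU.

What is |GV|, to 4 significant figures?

59.09

G is at the origin; GN runs at 49.2° with length 45.6, so N = 45.6·(cos 49.2°, sin 49.2°) = (29.80, 34.52). ∠GNU = 48.1°, so NU runs at 49.2° + (180° − 48.1°) = 181.1° from the x-axis; with |NU| = 24.0, U = N + 24.0·(cos 181.1°, sin 181.1°) = (5.800, 34.06). NU ⟂ UV; with |UV| = 24.8 on the right of NU, V = U + 24.8·(-0.01920, 0.9998) = (5.324, 58.85). Then |GV| = |V − G| = 59.09.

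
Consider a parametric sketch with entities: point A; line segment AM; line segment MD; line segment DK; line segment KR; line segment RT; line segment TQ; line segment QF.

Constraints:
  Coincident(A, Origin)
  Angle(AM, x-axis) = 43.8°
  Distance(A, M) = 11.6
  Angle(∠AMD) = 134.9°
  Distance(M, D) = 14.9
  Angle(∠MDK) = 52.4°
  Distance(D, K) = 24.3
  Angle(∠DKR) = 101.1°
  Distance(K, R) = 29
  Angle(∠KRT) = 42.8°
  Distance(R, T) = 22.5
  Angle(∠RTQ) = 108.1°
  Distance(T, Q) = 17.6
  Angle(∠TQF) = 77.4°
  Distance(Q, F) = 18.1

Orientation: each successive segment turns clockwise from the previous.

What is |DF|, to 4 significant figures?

33.61

A is at the origin; AM runs at 43.8° with length 11.6, so M = (8.372, 8.029). ∠AMD = 134.9° gives MD at -1.300° from the x-axis; with |MD| = 14.9, D = (23.27, 7.691). ∠MDK = 52.4° gives DK at -128.9° from the x-axis; with |DK| = 24.3, K = (8.009, -11.22). ∠DKR = 101.1° gives KR at 152.2° from the x-axis; with |KR| = 29.0, R = (-17.64, 2.305). ∠KRT = 42.8° gives RT at 15.00° from the x-axis; with |RT| = 22.5, T = (4.090, 8.128). ∠RTQ = 108.1° gives TQ at -56.90° from the x-axis; with |TQ| = 17.6, Q = (13.70, -6.616). ∠TQF = 77.4° gives QF at -159.5° from the x-axis; with |QF| = 18.1, F = (-3.253, -12.95). Then |DF| = |F − D| = 33.61.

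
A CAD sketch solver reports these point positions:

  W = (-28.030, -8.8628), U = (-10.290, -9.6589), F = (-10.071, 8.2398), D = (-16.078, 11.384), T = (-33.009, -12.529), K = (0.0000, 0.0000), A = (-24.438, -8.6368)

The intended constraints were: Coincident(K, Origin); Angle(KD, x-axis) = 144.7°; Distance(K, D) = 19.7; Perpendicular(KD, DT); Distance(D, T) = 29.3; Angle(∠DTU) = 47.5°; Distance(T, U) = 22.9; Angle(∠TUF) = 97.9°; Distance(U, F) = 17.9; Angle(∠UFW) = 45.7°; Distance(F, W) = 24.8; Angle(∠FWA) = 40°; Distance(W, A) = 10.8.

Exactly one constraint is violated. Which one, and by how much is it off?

Distance(W, A) = 10.8 — off by 7.20.

K = (0.00, 0.00) ✓; KD at 144.7° ✓; |KD| = 19.70 ✓; ∠(KD, DT) = 90.00° ✓; |DT| = 29.30 ✓; ∠DTU = 47.50° ✓; |TU| = 22.90 ✓; ∠TUF = 97.90° ✓; |UF| = 17.90 ✓; ∠UFW = 45.70° ✓; |FW| = 24.80 ✓; ∠FWA = 40.00° ✓; |WA| = 3.599 ✗.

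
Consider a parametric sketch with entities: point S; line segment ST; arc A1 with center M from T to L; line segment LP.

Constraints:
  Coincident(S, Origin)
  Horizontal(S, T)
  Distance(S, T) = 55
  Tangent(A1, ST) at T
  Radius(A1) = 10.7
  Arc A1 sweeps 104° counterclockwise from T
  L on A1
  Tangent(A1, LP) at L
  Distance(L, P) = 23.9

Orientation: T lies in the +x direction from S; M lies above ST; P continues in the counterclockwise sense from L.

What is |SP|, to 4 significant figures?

69.88

S is at the origin; S and T share the same y with |ST| = 55.0 and T on the +x side, so T = (55.00, 0.000). Tangency of A1 to ST means the radius MT is perpendicular to ST, so M = T + (0, 10.7) = (55.00, 10.70). On A1, T sits at bearing -90° from M; a 104° counterclockwise sweep puts L at bearing 14°, so L = M + 10.7·(cos 14°, sin 14°) = (65.38, 13.29). A1 meets LP tangentially, so ML is at right angles to LP, so LP runs along (−sin 14°, cos 14°); with |LP| = 23.9, P = (59.60, 36.48). Then |SP| = |P − S| = 69.88.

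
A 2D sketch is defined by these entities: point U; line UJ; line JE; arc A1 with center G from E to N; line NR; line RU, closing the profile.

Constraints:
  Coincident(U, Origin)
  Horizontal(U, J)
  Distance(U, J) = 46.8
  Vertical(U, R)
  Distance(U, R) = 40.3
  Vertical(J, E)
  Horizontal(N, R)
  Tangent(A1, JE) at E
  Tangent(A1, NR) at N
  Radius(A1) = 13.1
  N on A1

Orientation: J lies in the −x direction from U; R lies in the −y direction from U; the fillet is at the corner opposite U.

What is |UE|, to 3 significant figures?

54.1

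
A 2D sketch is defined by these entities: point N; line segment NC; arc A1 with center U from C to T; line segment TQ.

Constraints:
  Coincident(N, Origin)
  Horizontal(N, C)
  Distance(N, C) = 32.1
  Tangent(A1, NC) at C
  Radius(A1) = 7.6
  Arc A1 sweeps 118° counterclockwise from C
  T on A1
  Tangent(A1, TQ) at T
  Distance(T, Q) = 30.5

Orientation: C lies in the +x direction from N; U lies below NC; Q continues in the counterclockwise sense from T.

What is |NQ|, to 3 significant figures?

55.0

On A1, C sits at bearing 90° from U; a 118° counterclockwise sweep puts T at bearing 208°, so T = U + 7.6·(cos 208°, sin 208°) = (25.4, -11.2). The tangent condition forces UT to be normal to TQ, so TQ runs along (−sin 208°, cos 208°); with |TQ| = 30.5, Q = (39.7, -38.1). Then |NQ| = |Q − N| = 55.0.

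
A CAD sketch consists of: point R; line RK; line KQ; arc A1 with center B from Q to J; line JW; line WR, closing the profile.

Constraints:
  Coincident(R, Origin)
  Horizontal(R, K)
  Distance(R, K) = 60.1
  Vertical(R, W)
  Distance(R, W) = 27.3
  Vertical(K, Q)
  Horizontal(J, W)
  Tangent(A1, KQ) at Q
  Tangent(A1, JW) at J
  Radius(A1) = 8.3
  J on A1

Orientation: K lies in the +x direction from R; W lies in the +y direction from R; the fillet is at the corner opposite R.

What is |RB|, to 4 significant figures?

55.17

R is at the origin; R and K share the same y with |RK| = 60.1 and K on the +x side, so K = (60.10, 0.000). R and W share the same x with |RW| = 27.3 and W on the +y side, so W = (0.000, 27.30). The virtual corner opposite R is at (60.10, 27.30). The tangent condition forces BQ to be normal to KQ and tangency of A1 to JW means the radius BJ is perpendicular to JW, with radius 8.3, so the center B sits 8.3 in from both sides at B = (51.80, 19.00). Then |RB| = |B − R| = 55.17.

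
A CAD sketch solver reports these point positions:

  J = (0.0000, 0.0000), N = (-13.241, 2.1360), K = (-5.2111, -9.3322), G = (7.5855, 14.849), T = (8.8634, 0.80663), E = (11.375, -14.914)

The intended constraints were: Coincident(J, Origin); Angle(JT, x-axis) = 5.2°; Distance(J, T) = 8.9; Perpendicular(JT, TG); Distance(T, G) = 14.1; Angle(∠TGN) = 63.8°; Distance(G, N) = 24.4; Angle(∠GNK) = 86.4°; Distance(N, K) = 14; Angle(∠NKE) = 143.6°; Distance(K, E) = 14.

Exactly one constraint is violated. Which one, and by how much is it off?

Distance(K, E) = 14 — off by 3.50.

J = (0.00, 0.00) ✓; JT at 5.200° ✓; |JT| = 8.900 ✓; ∠(JT, TG) = 90.00° ✓; |TG| = 14.10 ✓; ∠TGN = 63.80° ✓; |GN| = 24.40 ✓; ∠GNK = 86.40° ✓; |NK| = 14.00 ✓; ∠NKE = 143.6° ✓; |KE| = 17.50 ✗.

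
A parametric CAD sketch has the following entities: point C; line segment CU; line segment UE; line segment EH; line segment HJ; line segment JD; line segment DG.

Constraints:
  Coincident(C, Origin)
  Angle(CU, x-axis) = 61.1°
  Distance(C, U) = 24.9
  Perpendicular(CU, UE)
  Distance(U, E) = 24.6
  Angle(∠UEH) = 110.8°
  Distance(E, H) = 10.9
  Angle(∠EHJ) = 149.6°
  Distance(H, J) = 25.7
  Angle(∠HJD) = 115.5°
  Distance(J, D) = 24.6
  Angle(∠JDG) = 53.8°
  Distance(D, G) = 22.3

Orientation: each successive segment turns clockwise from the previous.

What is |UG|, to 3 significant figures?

22.9

C is at the origin; CU runs at 61.1° with length 24.9, so U = (12.0, 21.8). The perpendicularity gives UE at right angles to CU, so UE runs at -28.9°; with |UE| = 24.6, E = (33.6, 9.91). ∠UEH = 110.8° gives EH at -98.1° from the x-axis; with |EH| = 10.9, H = (32.0, -0.881). ∠EHJ = 149.6° gives HJ at -128° from the x-axis; with |HJ| = 25.7, J = (16.0, -21.0). ∠HJD = 115.5° gives JD at 167° from the x-axis; with |JD| = 24.6, D = (-7.93, -15.5). ∠JDG = 53.8° gives DG at 40.8° from the x-axis; with |DG| = 22.3, G = (8.95, -0.889). Then |UG| = |G − U| = 22.9.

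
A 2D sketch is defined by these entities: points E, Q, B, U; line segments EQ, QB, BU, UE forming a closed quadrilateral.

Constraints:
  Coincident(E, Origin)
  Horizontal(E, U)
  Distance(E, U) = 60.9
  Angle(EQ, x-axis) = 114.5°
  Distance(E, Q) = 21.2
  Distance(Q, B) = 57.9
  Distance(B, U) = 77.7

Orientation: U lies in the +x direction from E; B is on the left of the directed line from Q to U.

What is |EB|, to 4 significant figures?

71.52

Checks: |QB| = 57.90 ✓; |BU| = 77.70 ✓.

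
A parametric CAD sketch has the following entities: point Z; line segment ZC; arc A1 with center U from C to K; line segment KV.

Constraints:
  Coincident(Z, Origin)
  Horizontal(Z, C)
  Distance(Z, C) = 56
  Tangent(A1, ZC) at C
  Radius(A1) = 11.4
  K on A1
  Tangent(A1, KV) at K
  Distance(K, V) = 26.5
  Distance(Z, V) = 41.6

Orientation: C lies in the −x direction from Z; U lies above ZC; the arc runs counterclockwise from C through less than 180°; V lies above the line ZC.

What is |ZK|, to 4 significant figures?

46.83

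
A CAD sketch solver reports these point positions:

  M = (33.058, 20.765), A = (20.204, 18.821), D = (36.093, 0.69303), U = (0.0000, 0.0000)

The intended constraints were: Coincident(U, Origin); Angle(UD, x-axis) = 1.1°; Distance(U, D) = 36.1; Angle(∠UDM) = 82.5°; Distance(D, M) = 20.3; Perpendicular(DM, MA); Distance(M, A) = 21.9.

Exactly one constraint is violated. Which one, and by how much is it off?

Distance(M, A) = 21.9 — off by 8.90.

U = (0.00, 0.00) ✓; UD at 1.100° ✓; |UD| = 36.10 ✓; ∠UDM = 82.50° ✓; |DM| = 20.30 ✓; ∠(DM, MA) = 90.00° ✓; |MA| = 13.00 ✗.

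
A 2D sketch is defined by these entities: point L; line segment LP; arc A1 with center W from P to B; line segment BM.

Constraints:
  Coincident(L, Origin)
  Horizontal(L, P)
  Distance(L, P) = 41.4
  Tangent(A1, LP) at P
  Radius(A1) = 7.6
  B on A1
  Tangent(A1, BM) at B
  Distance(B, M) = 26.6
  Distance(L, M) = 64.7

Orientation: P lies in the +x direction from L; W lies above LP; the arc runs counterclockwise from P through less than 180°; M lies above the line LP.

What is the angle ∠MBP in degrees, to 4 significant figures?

144.4°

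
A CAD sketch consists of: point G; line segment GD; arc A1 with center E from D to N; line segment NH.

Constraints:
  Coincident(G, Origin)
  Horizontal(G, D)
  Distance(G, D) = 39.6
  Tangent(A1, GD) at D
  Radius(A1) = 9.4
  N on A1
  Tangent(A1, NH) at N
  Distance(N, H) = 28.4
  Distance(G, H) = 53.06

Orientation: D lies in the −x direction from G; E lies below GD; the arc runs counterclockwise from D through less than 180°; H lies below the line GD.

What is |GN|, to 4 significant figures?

49.93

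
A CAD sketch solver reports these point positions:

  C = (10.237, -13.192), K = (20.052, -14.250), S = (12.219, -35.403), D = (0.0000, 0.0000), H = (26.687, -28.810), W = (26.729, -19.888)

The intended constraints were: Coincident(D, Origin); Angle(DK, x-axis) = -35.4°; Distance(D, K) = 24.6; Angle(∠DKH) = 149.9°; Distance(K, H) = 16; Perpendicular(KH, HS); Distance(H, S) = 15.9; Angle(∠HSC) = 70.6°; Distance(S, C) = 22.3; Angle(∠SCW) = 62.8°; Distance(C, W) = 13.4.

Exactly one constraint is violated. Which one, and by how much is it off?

Distance(C, W) = 13.4 — off by 4.40.

D = (0.00, 0.00) ✓; DK at -35.40° ✓; |DK| = 24.60 ✓; ∠DKH = 149.9° ✓; |KH| = 16.00 ✓; ∠(KH, HS) = 90.00° ✓; |HS| = 15.90 ✓; ∠HSC = 70.60° ✓; |SC| = 22.30 ✓; ∠SCW = 62.80° ✓; |CW| = 17.80 ✗.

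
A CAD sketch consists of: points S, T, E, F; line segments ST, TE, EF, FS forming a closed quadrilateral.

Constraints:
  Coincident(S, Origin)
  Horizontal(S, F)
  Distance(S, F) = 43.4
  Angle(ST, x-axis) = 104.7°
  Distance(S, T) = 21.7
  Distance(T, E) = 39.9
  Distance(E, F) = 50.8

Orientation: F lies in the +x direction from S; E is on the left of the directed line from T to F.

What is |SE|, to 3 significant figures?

53.2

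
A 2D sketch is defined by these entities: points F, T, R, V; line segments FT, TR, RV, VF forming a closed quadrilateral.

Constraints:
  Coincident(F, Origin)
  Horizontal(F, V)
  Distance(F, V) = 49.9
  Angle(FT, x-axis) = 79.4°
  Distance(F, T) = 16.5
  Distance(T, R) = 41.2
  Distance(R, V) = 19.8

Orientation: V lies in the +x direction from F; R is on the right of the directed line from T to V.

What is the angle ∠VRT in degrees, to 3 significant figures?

103°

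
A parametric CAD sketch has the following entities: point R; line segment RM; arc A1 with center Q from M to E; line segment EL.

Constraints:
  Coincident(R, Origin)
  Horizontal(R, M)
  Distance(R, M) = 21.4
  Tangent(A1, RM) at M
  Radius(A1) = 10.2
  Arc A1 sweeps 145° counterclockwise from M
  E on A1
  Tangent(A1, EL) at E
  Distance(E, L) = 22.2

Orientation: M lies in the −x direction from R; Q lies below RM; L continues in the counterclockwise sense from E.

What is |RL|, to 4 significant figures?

32.58

R is at the origin; R and M share the same y with |RM| = 21.4 and M on the −x side, so M = (-21.40, 0.000). Tangency of A1 to RM means the radius QM is perpendicular to RM, so Q = M + (0, -10.2) = (-21.40, -10.20). On A1, M sits at bearing 90° from Q; a 145° counterclockwise sweep puts E at bearing 235°, so E = Q + 10.2·(cos 235°, sin 235°) = (-27.25, -18.56). Tangency of A1 to EL means the radius QE is perpendicular to EL, so EL runs along (−sin 235°, cos 235°); with |EL| = 22.2, L = (-9.065, -31.29). Then |RL| = |L − R| = 32.58.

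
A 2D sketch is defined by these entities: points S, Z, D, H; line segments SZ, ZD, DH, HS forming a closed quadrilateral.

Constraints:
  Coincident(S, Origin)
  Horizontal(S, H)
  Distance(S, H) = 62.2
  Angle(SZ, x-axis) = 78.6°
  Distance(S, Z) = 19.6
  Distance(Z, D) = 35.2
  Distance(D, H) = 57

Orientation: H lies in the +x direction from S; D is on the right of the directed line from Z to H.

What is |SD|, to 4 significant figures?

17.47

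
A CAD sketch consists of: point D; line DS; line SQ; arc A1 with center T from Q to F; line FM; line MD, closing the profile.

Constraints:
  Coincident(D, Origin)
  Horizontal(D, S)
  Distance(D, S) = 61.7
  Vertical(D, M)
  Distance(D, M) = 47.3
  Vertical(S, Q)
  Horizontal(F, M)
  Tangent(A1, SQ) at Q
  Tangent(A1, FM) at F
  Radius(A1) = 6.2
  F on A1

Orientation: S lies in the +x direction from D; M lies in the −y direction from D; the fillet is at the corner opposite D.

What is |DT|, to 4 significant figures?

69.06

D is at the origin; DS is horizontal with |DS| = 61.7 and S on the +x side, so S = (61.70, 0.000). D and M share the same x with |DM| = 47.3 and M on the −y side, so M = (0.000, -47.30). The virtual corner opposite D is at (61.70, -47.30). The tangent condition forces TQ to be normal to SQ and A1 meets FM tangentially, so TF is at right angles to FM, with radius 6.2, so the center T sits 6.2 in from both sides at T = (55.50, -41.10). Then |DT| = |T − D| = 69.06.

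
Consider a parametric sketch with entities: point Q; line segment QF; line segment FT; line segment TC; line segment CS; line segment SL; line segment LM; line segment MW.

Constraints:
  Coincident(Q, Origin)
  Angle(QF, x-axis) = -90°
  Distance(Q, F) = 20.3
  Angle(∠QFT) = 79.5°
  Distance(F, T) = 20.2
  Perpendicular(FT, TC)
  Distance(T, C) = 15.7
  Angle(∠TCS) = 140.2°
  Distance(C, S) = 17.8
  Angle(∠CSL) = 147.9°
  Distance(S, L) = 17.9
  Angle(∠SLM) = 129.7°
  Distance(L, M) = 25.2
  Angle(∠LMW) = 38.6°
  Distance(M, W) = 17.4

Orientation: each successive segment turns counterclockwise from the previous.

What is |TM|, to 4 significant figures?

54.18

∠CSL = 147.9° gives SL at 172.4° from the x-axis; with |SL| = 17.9, L = (-14.44, 12.56). ∠SLM = 129.7° gives LM at -137.3° from the x-axis; with |LM| = 25.2, M = (-32.96, -4.534). Then |TM| = |M − T| = 54.18.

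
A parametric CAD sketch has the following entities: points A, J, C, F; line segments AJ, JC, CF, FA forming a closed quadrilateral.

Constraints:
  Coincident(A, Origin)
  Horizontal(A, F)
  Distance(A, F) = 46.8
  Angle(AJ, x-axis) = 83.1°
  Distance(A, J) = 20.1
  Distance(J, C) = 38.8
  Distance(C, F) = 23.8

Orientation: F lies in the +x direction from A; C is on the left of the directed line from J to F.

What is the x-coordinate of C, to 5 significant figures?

41.087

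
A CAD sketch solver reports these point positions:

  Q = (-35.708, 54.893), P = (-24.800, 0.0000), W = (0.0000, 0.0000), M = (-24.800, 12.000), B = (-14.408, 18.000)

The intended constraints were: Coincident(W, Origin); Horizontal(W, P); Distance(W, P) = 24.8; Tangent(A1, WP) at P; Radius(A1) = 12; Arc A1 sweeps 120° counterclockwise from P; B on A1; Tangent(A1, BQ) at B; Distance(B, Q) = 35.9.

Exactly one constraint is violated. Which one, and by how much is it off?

Distance(B, Q) = 35.9 — off by 6.70.

W = (0.00, 0.00) ✓; W.y = 0.00, P.y = 0.00 ✓; |WP| = 24.80 ✓; ∠(MP, PW) = 90.00° ✓; |MP| = 12.00 ✓; bearing(M→B) − bearing(M→P) = 120.0° ✓; |MB| = 12.00 ✓; ∠(MB, BQ) = 90.00° ✓; |BQ| = 42.60 ✗.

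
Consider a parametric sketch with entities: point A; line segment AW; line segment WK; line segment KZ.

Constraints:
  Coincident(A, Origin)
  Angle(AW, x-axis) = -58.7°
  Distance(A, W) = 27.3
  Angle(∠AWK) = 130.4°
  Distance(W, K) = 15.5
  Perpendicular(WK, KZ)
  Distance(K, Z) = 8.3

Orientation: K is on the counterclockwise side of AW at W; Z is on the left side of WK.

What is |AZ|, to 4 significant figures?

35.47

A is at the origin; AW runs at -58.7° with length 27.3, so W = 27.3·(cos -58.7°, sin -58.7°) = (14.18, -23.33). ∠AWK = 130.4°, so WK runs at -58.7° + (180° − 130.4°) = -9.100° from the x-axis; with |WK| = 15.5, K = W + 15.5·(cos -9.100°, sin -9.100°) = (29.49, -25.78). The perpendicularity gives KZ at right angles to WK; with |KZ| = 8.3 on the left of WK, Z = K + 8.3·(0.1582, 0.9874) = (30.80, -17.58). Then |AZ| = |Z − A| = 35.47.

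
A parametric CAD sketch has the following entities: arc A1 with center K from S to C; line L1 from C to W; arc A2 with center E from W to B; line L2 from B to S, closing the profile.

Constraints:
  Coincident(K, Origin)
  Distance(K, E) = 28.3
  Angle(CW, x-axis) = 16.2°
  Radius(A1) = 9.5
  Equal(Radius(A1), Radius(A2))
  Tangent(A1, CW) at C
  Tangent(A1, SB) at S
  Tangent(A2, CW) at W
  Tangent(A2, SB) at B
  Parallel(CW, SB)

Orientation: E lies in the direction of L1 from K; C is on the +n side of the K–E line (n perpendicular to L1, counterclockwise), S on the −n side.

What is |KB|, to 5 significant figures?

29.852

Tangency of A1 to both parallel lines with radius 9.5 puts C and S at K ± 9.5·n: C = (-2.6504, 9.1228), S = (2.6504, -9.1228). Equal radii place W and B the same way about E: W = E + 9.5·n = (24.526, 17.018), B = E − 9.5·n = (29.827, -1.2273). Then |KB| = |B − K| = 29.852.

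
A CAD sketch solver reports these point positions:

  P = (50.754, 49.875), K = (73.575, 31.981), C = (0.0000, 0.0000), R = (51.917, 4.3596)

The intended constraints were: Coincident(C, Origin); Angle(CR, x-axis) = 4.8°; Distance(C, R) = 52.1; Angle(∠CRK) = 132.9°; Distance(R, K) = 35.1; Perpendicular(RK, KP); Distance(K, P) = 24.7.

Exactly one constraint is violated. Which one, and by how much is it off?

Distance(K, P) = 24.7 — off by 4.30.

C = (0.00, 0.00) ✓; CR at 4.800° ✓; |CR| = 52.10 ✓; ∠CRK = 132.9° ✓; |RK| = 35.10 ✓; ∠(RK, KP) = 90.00° ✓; |KP| = 29.00 ✗.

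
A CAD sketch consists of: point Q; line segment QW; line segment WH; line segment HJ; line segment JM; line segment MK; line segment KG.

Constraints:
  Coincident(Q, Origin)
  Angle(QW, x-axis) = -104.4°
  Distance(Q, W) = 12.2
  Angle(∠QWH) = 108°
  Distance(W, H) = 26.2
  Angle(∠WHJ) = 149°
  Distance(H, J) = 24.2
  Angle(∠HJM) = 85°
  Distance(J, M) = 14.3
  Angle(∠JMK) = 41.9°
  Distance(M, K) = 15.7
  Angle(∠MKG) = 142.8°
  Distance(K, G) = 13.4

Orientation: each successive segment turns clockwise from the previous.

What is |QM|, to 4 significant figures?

44.10

Q is at the origin; QW runs at -104.4° with length 12.2, so W = (-3.034, -11.82). ∠QWH = 108.0° gives WH at -176.4° from the x-axis; with |WH| = 26.2, H = (-29.18, -13.46). ∠WHJ = 149.0° gives HJ at 152.6° from the x-axis; with |HJ| = 24.2, J = (-50.67, -2.325). ∠HJM = 85.0° gives JM at 57.60° from the x-axis; with |JM| = 14.3, M = (-43.01, 9.749). Then |QM| = |M − Q| = 44.10.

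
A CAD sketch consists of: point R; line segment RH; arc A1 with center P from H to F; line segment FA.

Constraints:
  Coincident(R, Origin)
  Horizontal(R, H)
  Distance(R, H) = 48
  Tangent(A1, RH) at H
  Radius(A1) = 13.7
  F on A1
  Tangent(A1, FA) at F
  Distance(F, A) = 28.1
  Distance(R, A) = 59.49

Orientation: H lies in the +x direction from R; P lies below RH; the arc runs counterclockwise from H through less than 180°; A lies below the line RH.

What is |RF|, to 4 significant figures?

38.26

Checks: ∠(PH, HR) = 90.00° ✓; |PH| = 13.70 ✓; |PF| = 13.70 ✓; ∠(PF, FA) = 90.00° ✓; |FA| = 28.10 ✓; |RA| = 59.49 ✓.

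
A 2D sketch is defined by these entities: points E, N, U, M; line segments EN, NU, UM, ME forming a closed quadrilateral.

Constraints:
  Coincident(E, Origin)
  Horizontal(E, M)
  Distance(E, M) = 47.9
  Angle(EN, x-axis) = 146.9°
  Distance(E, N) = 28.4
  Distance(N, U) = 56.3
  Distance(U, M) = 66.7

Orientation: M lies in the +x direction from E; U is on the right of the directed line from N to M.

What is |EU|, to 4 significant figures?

38.77

E is at the origin; E and M share the same y with |EM| = 47.9 and M in +x, so M = (47.9, 0). EN runs at 146.9° with |EN| = 28.4, so N = (-23.79, 15.51). U is determined by |NU| = 56.3 and |UM| = 66.7 together: it lies at the intersection of circle(N, 56.3) and circle(M, 66.7). With |NM| = 73.35, the foot of the radical line on NM is 27.95 from N and the perpendicular offset is √(56.3² − 27.95²) = 48.87. Taking the right-of-NM solution: U = (-6.801, -38.17).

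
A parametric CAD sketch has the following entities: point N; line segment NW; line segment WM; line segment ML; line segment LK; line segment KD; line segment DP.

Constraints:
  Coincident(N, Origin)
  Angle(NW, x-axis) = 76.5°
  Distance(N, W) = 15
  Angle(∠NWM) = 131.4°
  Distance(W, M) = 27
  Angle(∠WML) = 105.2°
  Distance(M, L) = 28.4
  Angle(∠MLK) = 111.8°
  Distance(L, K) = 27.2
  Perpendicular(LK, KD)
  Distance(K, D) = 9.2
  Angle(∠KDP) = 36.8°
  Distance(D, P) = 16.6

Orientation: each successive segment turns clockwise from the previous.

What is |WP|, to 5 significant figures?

47.125

LK ⟂ KD, so KD runs at 154.90°; with |KD| = 9.2, D = (26.899, -14.246). ∠KDP = 36.8° gives DP at 11.700° from the x-axis; with |DP| = 16.6, P = (43.154, -10.880). Then |WP| = |P − W| = 47.125.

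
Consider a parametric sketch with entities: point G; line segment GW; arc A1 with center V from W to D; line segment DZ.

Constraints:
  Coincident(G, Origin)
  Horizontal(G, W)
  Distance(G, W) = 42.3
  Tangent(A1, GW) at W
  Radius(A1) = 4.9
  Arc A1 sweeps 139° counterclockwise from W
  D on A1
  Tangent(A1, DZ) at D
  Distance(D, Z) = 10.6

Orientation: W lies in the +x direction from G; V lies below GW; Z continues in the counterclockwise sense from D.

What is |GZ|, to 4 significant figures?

49.59

G is at the origin; GW is horizontal with |GW| = 42.3 and W on the +x side, so W = (42.30, 0.000). Tangency of A1 to GW means the radius VW is perpendicular to GW, so V = W + (0, -4.9) = (42.30, -4.900). On A1, W sits at bearing 90° from V; a 139° counterclockwise sweep puts D at bearing 229°, so D = V + 4.9·(cos 229°, sin 229°) = (39.09, -8.598). Tangency of A1 to DZ means the radius VD is perpendicular to DZ, so DZ runs along (−sin 229°, cos 229°); with |DZ| = 10.6, Z = (47.09, -15.55). Then |GZ| = |Z − G| = 49.59.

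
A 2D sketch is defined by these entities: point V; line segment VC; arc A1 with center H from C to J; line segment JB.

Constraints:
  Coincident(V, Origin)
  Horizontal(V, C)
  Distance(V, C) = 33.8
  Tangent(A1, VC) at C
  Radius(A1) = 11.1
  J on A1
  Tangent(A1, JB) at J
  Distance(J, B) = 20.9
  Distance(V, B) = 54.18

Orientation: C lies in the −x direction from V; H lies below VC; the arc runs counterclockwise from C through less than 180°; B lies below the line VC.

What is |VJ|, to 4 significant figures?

46.45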